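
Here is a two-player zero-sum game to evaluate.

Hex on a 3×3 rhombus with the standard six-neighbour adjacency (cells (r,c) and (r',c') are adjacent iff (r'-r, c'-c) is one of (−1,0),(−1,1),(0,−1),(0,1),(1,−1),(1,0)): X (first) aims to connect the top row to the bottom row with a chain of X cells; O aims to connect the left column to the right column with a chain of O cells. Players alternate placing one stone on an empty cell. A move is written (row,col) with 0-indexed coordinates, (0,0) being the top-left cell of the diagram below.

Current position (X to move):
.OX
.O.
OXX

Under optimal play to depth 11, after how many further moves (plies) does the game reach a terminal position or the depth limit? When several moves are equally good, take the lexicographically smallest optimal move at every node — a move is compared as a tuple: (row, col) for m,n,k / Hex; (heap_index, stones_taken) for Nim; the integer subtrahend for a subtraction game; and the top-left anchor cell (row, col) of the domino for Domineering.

ply 1, X at .OX/.O./OXX | (0,0)=-1→XOX/.O./OXX; (1,0)=-1→.OX/XO./OXX; (1,2)=+1→.OX/.OX/OXX*
ply 2: .OX/.OX/OXX is terminal -1 (O); from .OX/.O./OXX depth 11

PV length from [.OX/.O./OXX]: 1 ply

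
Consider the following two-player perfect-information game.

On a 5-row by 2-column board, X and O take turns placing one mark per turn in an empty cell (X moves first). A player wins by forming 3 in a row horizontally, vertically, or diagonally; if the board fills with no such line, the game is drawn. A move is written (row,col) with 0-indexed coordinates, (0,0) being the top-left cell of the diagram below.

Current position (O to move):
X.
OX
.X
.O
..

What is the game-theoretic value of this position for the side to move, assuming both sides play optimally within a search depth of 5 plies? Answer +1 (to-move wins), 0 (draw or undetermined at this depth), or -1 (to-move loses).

ply 1, O at X./OX/.X/.O/.. | (0,1)=+0→XO/OX/.X/.O/..*; (2,0)=-1→X./OX/OX/.O/..; (3,0)=-1→X./OX/.X/OO/..; (4,0)=-1→X./OX/.X/.O/O.; (4,1)=-1→X./OX/.X/.O/.O
ply 2, X at XO/OX/.X/.O/.. | (2,0)=+0→XO/OX/XX/.O/..*; (3,0)=+0→XO/OX/.X/XO/..; (4,0)=+0→XO/OX/.X/.O/X.; (4,1)=+0→XO/OX/.X/.O/.X
ply 3, O at XO/OX/XX/.O/.. | (3,0)=+0→XO/OX/XX/OO/..*; (4,0)=+0→XO/OX/XX/.O/O.; (4,1)=+0→XO/OX/XX/.O/.O
ply 4, X at XO/OX/XX/OO/.. | (4,0)=+0→XO/OX/XX/OO/X.*; (4,1)=+0→XO/OX/XX/OO/.X
ply 5, O at XO/OX/XX/OO/X. | (4,1)=+0→XO/OX/XX/OO/XO*
ply 6: XO/OX/XX/OO/XO is terminal +0 (X); from X./OX/.X/.O/.. depth 5

value(X./OX/.X/.O/.., O) = 0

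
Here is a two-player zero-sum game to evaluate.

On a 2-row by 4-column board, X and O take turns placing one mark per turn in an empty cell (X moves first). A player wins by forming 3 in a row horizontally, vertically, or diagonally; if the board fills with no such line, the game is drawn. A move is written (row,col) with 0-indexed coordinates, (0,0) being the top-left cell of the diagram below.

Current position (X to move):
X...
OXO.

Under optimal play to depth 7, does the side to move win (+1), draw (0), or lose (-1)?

p1 X@[X.../OXO.]: (0,1)[XX../OXO.]+0* (0,2)[X.X./OXO.]+0 (0,3)[X..X/OXO.]+0 (1,3)[X.../OXOX]+0
p2 O@[XX../OXO.]: (0,2)[XXO./OXO.]+0* (0,3)[XX.O/OXO.]-1 (1,3)[XX../OXOO]-1
p3 X@[XXO./OXO.]: (0,3)[XXOX/OXO.]+0* (1,3)[XXO./OXOX]+0
p4 O@[XXOX/OXO.]: (1,3)[XXOX/OXOO]+0*
p5 X@[XXOX/OXOO] terminal +0; root [X.../OXO.] d7

value(X.../OXO., X) = 0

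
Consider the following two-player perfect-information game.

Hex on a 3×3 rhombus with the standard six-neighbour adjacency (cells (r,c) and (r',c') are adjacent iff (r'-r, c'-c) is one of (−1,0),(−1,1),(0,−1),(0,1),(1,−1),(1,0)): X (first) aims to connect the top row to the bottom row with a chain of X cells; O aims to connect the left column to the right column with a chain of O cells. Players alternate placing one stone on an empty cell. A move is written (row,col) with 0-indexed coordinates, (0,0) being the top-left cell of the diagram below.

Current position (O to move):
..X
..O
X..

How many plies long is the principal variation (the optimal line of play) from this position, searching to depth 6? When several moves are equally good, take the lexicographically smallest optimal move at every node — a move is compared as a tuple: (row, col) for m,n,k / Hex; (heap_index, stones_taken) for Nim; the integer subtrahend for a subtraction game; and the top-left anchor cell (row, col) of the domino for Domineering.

PV length from [..X/..O/X..]: 4 plies

[..X/..O/X..] O move#1: (0,0):-1/O.X/..O/X..*, (0,1):-1/.OX/..O/X.., (1,0):-1/..X/O.O/X.., (1,1):-1/..X/.OO/X.., (2,1):-1/..X/..O/XO., (2,2):-1/..X/..O/X.O
[O.X/..O/X..] X move#2: (0,1):+1/OXX/..O/X..*, (1,0):+1/O.X/X.O/X.., (1,1):+1/O.X/.XO/X.., (2,1):-1/O.X/..O/XX., (2,2):-1/O.X/..O/X.X
[OXX/..O/X..] O move#3: (1,0):-1/OXX/O.O/X..*, (1,1):-1/OXX/.OO/X.., (2,1):-1/OXX/..O/XO., (2,2):-1/OXX/..O/X.O
[OXX/O.O/X..] X move#4: (1,1):+1/OXX/OXO/X..*, (2,1):-1/OXX/O.O/XX., (2,2):-1/OXX/O.O/X.X
[OXX/OXO/X..] end (terminal -1, O#5); searched ..X/..O/X.. to 6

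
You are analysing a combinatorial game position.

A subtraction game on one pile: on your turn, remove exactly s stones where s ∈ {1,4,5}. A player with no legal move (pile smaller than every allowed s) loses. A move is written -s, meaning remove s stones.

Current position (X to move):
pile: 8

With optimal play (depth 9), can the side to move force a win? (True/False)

X winning at [8]: False

ply 1, X at 8 | -1=-1→7*; -4=-1→4; -5=-1→3
ply 2, O at 7 | -1=-1→6; -4=-1→3; -5=+1→2*
ply 3, X at 2 | -1=-1→1*
ply 4, O at 1 | -1=+1→0*
ply 5: 0 is terminal -1 (X); from 8 depth 9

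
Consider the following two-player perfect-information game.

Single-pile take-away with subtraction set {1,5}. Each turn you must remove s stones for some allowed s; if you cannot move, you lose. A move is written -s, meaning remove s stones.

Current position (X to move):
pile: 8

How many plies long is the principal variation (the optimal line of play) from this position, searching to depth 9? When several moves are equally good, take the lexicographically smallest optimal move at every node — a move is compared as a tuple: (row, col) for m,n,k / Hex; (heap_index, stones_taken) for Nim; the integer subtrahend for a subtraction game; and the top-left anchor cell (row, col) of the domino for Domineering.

p1 X@[8]: -1[7]-1* -5[3]-1
p2 O@[7]: -1[6]+1* -5[2]+1
p3 X@[6]: -1[5]-1* -5[1]-1
p4 O@[5]: -1[4]+1* -5[0]+1
p5 X@[4]: -1[3]-1*
p6 O@[3]: -1[2]+1*
p7 X@[2]: -1[1]-1*
p8 O@[1]: -1[0]+1*
p9 X@[0] terminal -1; root [8] d9

PV length from [8]: 8 plies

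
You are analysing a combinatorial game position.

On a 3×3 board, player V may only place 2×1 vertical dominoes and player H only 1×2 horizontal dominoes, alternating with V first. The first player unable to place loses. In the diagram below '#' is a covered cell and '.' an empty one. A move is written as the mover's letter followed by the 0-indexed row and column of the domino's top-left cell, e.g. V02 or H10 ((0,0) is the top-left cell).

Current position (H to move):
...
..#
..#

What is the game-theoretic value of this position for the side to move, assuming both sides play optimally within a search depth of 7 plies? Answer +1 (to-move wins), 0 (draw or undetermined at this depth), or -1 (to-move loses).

value(.../..#/..#, H) = +1

ply 1, H at .../..#/..# | H00=-1→##./..#/..#; H01=-1→.##/..#/..#; H10=+1→.../###/..#*; H20=-1→.../..#/###
ply 2: .../###/..# is terminal -1 (V); from .../..#/..# depth 7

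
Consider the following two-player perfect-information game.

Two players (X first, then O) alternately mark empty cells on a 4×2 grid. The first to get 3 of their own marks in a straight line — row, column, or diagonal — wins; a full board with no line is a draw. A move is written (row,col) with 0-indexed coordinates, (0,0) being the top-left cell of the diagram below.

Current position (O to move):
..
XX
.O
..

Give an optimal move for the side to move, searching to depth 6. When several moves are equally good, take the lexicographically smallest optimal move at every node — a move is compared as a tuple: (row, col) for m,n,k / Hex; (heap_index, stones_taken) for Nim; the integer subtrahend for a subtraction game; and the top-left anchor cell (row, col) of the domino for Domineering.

O's best at [../XX/.O/..]: (0,0)

ply 1, O at ../XX/.O/.. | (0,0)=+0→O./XX/.O/..*; (0,1)=-1→.O/XX/.O/..; (2,0)=+0→../XX/OO/..; (3,0)=+0→../XX/.O/O.; (3,1)=-1→../XX/.O/.O
ply 2, X at O./XX/.O/.. | (0,1)=+0→OX/XX/.O/..*; (2,0)=+0→O./XX/XO/..; (3,0)=+0→O./XX/.O/X.; (3,1)=+0→O./XX/.O/.X
ply 3, O at OX/XX/.O/.. | (2,0)=+0→OX/XX/OO/..*; (3,0)=+0→OX/XX/.O/O.; (3,1)=+0→OX/XX/.O/.O
ply 4, X at OX/XX/OO/.. | (3,0)=+0→OX/XX/OO/X.*; (3,1)=+0→OX/XX/OO/.X
ply 5, O at OX/XX/OO/X. | (3,1)=+0→OX/XX/OO/XO*
ply 6: OX/XX/OO/XO is terminal +0 (X); from ../XX/.O/.. depth 6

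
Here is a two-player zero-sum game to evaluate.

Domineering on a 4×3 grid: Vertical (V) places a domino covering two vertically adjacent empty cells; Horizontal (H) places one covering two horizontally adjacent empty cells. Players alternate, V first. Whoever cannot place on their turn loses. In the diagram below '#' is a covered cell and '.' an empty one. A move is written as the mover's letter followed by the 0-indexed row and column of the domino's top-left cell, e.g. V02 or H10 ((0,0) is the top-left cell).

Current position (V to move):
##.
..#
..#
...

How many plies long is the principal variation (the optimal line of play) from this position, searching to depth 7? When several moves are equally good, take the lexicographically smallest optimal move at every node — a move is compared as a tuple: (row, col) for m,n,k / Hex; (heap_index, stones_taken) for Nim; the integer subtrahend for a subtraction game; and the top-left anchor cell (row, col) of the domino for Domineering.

PV length from [##./..#/..#/...]: 3 plies

ply 1, V at ##./..#/..#/... | V10=+1→##./#.#/#.#/...*; V11=+1→##./.##/.##/...; V20=+1→##./..#/#.#/#..; V21=+1→##./..#/.##/.#.
ply 2, H at ##./#.#/#.#/... | H30=-1→##./#.#/#.#/##.*; H31=-1→##./#.#/#.#/.##
ply 3, V at ##./#.#/#.#/##. | V11=+1→##./###/###/##.*
ply 4: ##./###/###/##. is terminal -1 (H); from ##./..#/..#/... depth 7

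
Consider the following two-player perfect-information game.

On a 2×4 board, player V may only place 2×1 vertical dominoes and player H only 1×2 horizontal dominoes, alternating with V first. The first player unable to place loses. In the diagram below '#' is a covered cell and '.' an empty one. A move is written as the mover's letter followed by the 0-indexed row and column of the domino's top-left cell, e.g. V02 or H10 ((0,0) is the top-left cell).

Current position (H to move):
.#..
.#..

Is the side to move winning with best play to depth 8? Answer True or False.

H winning at [.#../.#..]: True

[.#../.#..] H move#1: H02:+1/.###/.#..*, H12:+1/.#../.###
[.###/.#..] V move#2: V00:-1/####/##..*
[####/##..] H move#3: H12:+1/####/####*
[####/####] end (terminal -1, V#4); searched .#../.#.. to 8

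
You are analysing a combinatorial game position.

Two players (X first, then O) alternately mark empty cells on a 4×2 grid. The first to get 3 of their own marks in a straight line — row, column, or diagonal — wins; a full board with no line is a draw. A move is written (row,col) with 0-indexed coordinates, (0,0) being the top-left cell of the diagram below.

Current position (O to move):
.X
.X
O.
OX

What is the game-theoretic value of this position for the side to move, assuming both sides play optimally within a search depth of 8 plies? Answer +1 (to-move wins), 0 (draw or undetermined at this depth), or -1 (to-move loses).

value(.X/.X/O./OX, O) = +1

ply 1, O at .X/.X/O./OX | (0,0)=-1→OX/.X/O./OX; (1,0)=+1→.X/OX/O./OX*; (2,1)=+0→.X/.X/OO/OX
ply 2: .X/OX/O./OX is terminal -1 (X); from .X/.X/O./OX depth 8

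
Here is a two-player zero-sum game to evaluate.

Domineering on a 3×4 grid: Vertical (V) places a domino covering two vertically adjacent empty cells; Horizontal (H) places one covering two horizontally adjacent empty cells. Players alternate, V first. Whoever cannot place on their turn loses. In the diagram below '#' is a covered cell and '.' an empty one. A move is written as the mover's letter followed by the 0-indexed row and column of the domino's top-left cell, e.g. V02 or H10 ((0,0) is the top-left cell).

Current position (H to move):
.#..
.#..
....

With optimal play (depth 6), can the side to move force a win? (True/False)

H winning at [.#../.#../....]: True

p1 H@[.#../.#../....]: H02[.###/.#../....]-1 H12[.#../.###/....]+1* H20[.#../.#../##..]-1 H21[.#../.#../.##.]-1 H22[.#../.#../..##]-1
p2 V@[.#../.###/....]: V00[##../####/....]-1* V10[.#../####/#...]-1
p3 H@[##../####/....]: H02[####/####/....]+1* H20[##../####/##..]+1 H21[##../####/.##.]+1 H22[##../####/..##]+1
p4 V@[####/####/....] terminal -1; root [.#../.#../....] d6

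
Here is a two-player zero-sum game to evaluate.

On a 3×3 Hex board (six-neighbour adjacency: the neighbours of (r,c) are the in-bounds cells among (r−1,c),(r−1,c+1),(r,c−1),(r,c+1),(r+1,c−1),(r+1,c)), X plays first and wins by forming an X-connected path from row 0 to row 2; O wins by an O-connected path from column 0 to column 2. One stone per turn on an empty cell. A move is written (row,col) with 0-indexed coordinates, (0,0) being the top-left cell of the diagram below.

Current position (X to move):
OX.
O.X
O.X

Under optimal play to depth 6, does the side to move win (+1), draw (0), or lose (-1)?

value(OX./O.X/O.X, X) = +1

ply 1, X at OX./O.X/O.X | (0,2)=+1→OXX/O.X/O.X*; (1,1)=+1→OX./OXX/O.X; (2,1)=+1→OX./O.X/OXX
ply 2: OXX/O.X/O.X is terminal -1 (O); from OX./O.X/O.X depth 6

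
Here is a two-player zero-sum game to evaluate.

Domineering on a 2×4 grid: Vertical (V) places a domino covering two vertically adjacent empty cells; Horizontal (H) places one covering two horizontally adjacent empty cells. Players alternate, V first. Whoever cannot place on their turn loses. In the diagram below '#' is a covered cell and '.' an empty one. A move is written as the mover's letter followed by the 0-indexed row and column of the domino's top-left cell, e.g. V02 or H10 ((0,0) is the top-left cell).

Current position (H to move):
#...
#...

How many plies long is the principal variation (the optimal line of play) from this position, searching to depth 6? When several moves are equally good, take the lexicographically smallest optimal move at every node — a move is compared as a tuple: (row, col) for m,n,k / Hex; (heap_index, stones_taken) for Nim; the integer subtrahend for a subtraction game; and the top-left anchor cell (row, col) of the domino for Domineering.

[#.../#...] H move#1: H01:+1/###./#...*, H02:+1/#.##/#..., H11:+1/#.../###., H12:+1/#.../#.##
[###./#...] V move#2: V03:-1/####/#..#*
[####/#..#] H move#3: H11:+1/####/####*
[####/####] end (terminal -1, V#4); searched #.../#... to 6

PV length from [#.../#...]: 3 plies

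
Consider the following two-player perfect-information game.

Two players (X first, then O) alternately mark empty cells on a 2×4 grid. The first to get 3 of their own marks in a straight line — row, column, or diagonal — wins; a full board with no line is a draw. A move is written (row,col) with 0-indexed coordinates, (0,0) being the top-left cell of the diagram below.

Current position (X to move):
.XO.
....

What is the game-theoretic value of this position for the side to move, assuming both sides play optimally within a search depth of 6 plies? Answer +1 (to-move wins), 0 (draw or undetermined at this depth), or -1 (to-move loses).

value(.XO./...., X) = 0

[.XO./....] X move#1: (0,0):+0/XXO./....*, (0,3):+0/.XOX/...., (1,0):+0/.XO./X..., (1,1):+0/.XO./.X.., (1,2):+0/.XO./..X., (1,3):+0/.XO./...X
[XXO./....] O move#2: (0,3):+0/XXOO/....*, (1,0):+0/XXO./O..., (1,1):+0/XXO./.O.., (1,2):+0/XXO./..O., (1,3):+0/XXO./...O
[XXOO/....] X move#3: (1,0):+0/XXOO/X...*, (1,1):+0/XXOO/.X.., (1,2):+0/XXOO/..X., (1,3):+0/XXOO/...X
[XXOO/X...] O move#4: (1,1):+0/XXOO/XO..*, (1,2):+0/XXOO/X.O., (1,3):+0/XXOO/X..O
[XXOO/XO..] X move#5: (1,2):+0/XXOO/XOX.*, (1,3):+0/XXOO/XO.X
[XXOO/XOX.] O move#6: (1,3):+0/XXOO/XOXO*
[XXOO/XOXO] end (terminal +0, X#7); searched .XO./.... to 6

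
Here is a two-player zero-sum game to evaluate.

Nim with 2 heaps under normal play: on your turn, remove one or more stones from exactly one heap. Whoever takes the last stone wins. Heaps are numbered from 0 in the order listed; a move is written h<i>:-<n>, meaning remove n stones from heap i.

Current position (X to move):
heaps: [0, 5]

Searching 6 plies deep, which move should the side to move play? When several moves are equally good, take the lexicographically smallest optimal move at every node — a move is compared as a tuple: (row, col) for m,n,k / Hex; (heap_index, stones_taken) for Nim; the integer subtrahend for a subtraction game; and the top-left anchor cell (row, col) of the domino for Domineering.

ply 1, X at (0,5) | h1:-1=-1→(0,4); h1:-2=-1→(0,3); h1:-3=-1→(0,2); h1:-4=-1→(0,1); h1:-5=+1→(0,0)*
ply 2: (0,0) is terminal -1 (O); from (0,5) depth 6

X's best at [(0,5)]: h1:-5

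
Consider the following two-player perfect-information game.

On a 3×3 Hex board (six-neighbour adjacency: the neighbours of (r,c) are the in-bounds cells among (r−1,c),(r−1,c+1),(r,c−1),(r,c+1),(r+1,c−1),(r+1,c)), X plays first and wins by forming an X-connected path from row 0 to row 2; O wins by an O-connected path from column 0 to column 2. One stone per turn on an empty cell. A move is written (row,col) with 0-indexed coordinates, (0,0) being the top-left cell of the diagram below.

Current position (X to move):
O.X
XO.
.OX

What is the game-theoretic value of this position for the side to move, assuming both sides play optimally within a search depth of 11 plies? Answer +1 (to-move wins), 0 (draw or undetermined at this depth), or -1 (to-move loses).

p1 X@[O.X/XO./.OX]: (0,1)[OXX/XO./.OX]+1* (1,2)[O.X/XOX/.OX]+1 (2,0)[O.X/XO./XOX]+1
p2 O@[OXX/XO./.OX]: (1,2)[OXX/XOO/.OX]-1* (2,0)[OXX/XO./OOX]-1
p3 X@[OXX/XOO/.OX]: (2,0)[OXX/XOO/XOX]+1*
p4 O@[OXX/XOO/XOX] terminal -1; root [O.X/XO./.OX] d11

value(O.X/XO./.OX, X) = +1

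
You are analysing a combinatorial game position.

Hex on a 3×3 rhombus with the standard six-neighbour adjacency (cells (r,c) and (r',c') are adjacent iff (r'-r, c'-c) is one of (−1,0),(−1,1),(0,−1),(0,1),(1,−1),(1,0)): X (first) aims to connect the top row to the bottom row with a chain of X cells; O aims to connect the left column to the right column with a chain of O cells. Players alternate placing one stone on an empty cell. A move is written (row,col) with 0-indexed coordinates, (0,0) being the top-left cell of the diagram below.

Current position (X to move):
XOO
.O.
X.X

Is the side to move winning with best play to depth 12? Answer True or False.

X winning at [XOO/.O./X.X]: True

ply 1, X at XOO/.O./X.X | (1,0)=+1→XOO/XO./X.X*; (1,2)=-1→XOO/.OX/X.X; (2,1)=-1→XOO/.O./XXX
ply 2: XOO/XO./X.X is terminal -1 (O); from XOO/.O./X.X depth 12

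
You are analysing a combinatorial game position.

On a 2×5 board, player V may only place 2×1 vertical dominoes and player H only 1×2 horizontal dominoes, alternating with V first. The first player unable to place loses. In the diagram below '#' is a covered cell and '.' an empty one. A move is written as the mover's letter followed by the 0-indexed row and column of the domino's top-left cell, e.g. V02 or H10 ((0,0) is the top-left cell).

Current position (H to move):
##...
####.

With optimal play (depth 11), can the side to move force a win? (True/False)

H winning at [##.../####.]: True

[##.../####.] H move#1: H02:-1/####./####., H03:+1/##.##/####.*
[##.##/####.] end (terminal -1, V#2); searched ##.../####. to 11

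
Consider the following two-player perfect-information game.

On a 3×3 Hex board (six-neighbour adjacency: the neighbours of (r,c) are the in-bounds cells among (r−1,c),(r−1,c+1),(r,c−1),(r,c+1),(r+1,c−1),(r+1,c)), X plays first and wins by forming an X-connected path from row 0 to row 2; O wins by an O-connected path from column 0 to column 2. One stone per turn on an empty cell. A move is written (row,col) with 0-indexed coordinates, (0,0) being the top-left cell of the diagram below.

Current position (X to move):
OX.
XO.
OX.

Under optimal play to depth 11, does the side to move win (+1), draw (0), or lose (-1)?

value(OX./XO./OX., X) = -1

[OX./XO./OX.] X move#1: (0,2):-1/OXX/XO./OX.*, (1,2):-1/OX./XOX/OX., (2,2):-1/OX./XO./OXX
[OXX/XO./OX.] O move#2: (1,2):+1/OXX/XOO/OX.*, (2,2):-1/OXX/XO./OXO
[OXX/XOO/OX.] end (terminal -1, X#3); searched OX./XO./OX. to 11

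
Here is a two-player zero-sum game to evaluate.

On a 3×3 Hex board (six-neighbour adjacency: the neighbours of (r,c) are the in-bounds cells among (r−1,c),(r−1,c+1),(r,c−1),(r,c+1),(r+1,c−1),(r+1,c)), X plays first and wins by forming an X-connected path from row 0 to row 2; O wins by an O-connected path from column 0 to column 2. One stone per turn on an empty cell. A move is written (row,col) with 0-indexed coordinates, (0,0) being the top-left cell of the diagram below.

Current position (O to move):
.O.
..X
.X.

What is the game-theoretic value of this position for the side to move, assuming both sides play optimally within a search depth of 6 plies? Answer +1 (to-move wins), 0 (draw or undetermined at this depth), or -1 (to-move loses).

ply 1, O at .O./..X/.X. | (0,0)=-1→OO./..X/.X.; (0,2)=+1→.OO/..X/.X.*; (1,0)=-1→.O./O.X/.X.; (1,1)=-1→.O./.OX/.X.; (2,0)=-1→.O./..X/OX.; (2,2)=-1→.O./..X/.XO
ply 2, X at .OO/..X/.X. | (0,0)=-1→XOO/..X/.X.*; (1,0)=-1→.OO/X.X/.X.; (1,1)=-1→.OO/.XX/.X.; (2,0)=-1→.OO/..X/XX.; (2,2)=-1→.OO/..X/.XX
ply 3, O at XOO/..X/.X. | (1,0)=+1→XOO/O.X/.X.*; (1,1)=+1→XOO/.OX/.X.; (2,0)=+1→XOO/..X/OX.; (2,2)=-1→XOO/..X/.XO
ply 4: XOO/O.X/.X. is terminal -1 (X); from .O./..X/.X. depth 6

value(.O./..X/.X., O) = +1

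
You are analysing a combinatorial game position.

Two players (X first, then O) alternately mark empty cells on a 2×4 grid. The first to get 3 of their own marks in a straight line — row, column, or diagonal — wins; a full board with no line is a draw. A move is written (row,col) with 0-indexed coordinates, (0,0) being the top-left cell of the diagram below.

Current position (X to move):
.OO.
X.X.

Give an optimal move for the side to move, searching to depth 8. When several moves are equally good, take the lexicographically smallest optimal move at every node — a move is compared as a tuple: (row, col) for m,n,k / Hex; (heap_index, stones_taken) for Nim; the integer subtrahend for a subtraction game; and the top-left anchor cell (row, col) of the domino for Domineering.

p1 X@[.OO./X.X.]: (0,0)[XOO./X.X.]-1 (0,3)[.OOX/X.X.]-1 (1,1)[.OO./XXX.]+1* (1,3)[.OO./X.XX]-1
p2 O@[.OO./XXX.] terminal -1; root [.OO./X.X.] d8

X's best at [.OO./X.X.]: (1,1)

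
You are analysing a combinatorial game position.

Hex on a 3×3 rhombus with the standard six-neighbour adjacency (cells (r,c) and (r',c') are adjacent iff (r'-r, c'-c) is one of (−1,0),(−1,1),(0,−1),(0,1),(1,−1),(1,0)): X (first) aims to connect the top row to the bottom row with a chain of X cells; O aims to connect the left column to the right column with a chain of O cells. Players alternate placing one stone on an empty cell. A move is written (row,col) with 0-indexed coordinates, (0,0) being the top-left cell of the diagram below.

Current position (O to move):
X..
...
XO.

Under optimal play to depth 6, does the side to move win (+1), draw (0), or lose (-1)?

value(X../.../XO., O) = -1

p1 O@[X../.../XO.]: (0,1)[XO./.../XO.]-1* (0,2)[X.O/.../XO.]-1 (1,0)[X../O../XO.]-1 (1,1)[X../.O./XO.]-1 (1,2)[X../..O/XO.]-1 (2,2)[X../.../XOO]-1
p2 X@[XO./.../XO.]: (0,2)[XOX/.../XO.]+1* (1,0)[XO./X../XO.]+1 (1,1)[XO./.X./XO.]+1 (1,2)[XO./..X/XO.]+1 (2,2)[XO./.../XOX]+1
p3 O@[XOX/.../XO.]: (1,0)[XOX/O../XO.]-1* (1,1)[XOX/.O./XO.]-1 (1,2)[XOX/..O/XO.]-1 (2,2)[XOX/.../XOO]-1
p4 X@[XOX/O../XO.]: (1,1)[XOX/OX./XO.]+1* (1,2)[XOX/O.X/XO.]+1 (2,2)[XOX/O../XOX]+1
p5 O@[XOX/OX./XO.] terminal -1; root [X../.../XO.] d6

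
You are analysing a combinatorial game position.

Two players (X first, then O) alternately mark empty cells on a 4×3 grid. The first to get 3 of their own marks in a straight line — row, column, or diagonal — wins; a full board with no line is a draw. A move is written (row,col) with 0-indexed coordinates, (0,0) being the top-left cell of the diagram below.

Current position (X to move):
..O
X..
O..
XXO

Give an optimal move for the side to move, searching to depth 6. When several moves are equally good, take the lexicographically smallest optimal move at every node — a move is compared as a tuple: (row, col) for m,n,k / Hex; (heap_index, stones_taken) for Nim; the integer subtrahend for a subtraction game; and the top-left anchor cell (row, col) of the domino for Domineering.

[..O/X../O../XXO] X move#1: (0,0):-1/X.O/X../O../XXO, (0,1):-1/.XO/X../O../XXO, (1,1):+1/..O/XX./O../XXO*, (1,2):-1/..O/X.X/O../XXO, (2,1):-1/..O/X../OX./XXO, (2,2):-1/..O/X../O.X/XXO
[..O/XX./O../XXO] O move#2: (0,0):-1/O.O/XX./O../XXO*, (0,1):-1/.OO/XX./O../XXO, (1,2):-1/..O/XXO/O../XXO, (2,1):-1/..O/XX./OO./XXO, (2,2):-1/..O/XX./O.O/XXO
[O.O/XX./O../XXO] X move#3: (0,1):+1/OXO/XX./O../XXO*, (1,2):+1/O.O/XXX/O../XXO, (2,1):+1/O.O/XX./OX./XXO, (2,2):-1/O.O/XX./O.X/XXO
[OXO/XX./O../XXO] O move#4: (1,2):-1/OXO/XXO/O../XXO*, (2,1):-1/OXO/XX./OO./XXO, (2,2):-1/OXO/XX./O.O/XXO
[OXO/XXO/O../XXO] X move#5: (2,1):+1/OXO/XXO/OX./XXO*, (2,2):+0/OXO/XXO/O.X/XXO
[OXO/XXO/OX./XXO] end (terminal -1, O#6); searched ..O/X../O../XXO to 6

X's best at [..O/X../O../XXO]: (1,1)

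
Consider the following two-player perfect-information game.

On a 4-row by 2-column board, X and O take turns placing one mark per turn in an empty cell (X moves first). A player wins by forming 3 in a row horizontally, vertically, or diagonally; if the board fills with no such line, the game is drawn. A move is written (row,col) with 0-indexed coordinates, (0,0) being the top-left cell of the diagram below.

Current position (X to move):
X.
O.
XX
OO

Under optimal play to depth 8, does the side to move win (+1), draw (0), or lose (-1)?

p1 X@[X./O./XX/OO]: (0,1)[XX/O./XX/OO]+0* (1,1)[X./OX/XX/OO]+0
p2 O@[XX/O./XX/OO]: (1,1)[XX/OO/XX/OO]+0*
p3 X@[XX/OO/XX/OO] terminal +0; root [X./O./XX/OO] d8

value(X./O./XX/OO, X) = 0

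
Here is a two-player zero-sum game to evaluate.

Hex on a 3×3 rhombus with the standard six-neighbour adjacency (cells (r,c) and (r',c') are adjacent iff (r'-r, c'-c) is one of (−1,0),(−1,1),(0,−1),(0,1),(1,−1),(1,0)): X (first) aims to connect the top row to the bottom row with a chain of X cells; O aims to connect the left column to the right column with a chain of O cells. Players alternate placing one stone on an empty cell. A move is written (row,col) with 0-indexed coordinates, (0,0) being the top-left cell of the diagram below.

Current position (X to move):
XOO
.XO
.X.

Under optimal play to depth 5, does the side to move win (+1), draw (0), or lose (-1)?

[XOO/.XO/.X.] X move#1: (1,0):+1/XOO/XXO/.X.*, (2,0):-1/XOO/.XO/XX., (2,2):-1/XOO/.XO/.XX
[XOO/XXO/.X.] end (terminal -1, O#2); searched XOO/.XO/.X. to 5

value(XOO/.XO/.X., X) = +1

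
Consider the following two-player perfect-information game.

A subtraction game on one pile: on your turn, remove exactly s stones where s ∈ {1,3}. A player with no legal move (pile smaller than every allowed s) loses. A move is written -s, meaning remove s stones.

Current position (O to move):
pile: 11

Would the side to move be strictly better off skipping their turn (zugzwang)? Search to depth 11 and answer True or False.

ply 1, O at 11 | -1=+1→10*; -3=+1→8
ply 2, X at 10 | -1=-1→9*; -3=-1→7
ply 3, O at 9 | -1=+1→8*; -3=+1→6
ply 4, X at 8 | -1=-1→7*; -3=-1→5
ply 5, O at 7 | -1=+1→6*; -3=+1→4
ply 6, X at 6 | -1=-1→5*; -3=-1→3
ply 7, O at 5 | -1=+1→4*; -3=+1→2
ply 8, X at 4 | -1=-1→3*; -3=-1→1
ply 9, O at 3 | -1=+1→2*; -3=+1→0
ply 10, X at 2 | -1=-1→1*
ply 11, O at 1 | -1=+1→0*
ply 12: 0 is terminal -1 (X); from 11 depth 11
pass branch (X moves first from the same position):
  | ply 1, X at 11 | -1=+1→10*; -3=+1→8
  | ply 2, O at 10 | -1=-1→9*; -3=-1→7
  | ply 3, X at 9 | -1=+1→8*; -3=+1→6
  | ply 4, O at 8 | -1=-1→7*; -3=-1→5
  | ply 5, X at 7 | -1=+1→6*; -3=+1→4
  | ply 6, O at 6 | -1=-1→5*; -3=-1→3
  | ply 7, X at 5 | -1=+1→4*; -3=+1→2
  | ply 8, O at 4 | -1=-1→3*; -3=-1→1
  | ply 9, X at 3 | -1=+1→2*; -3=+1→0
  | ply 10, O at 2 | -1=-1→1*
  | ply 11, X at 1 | -1=+1→0*
  | ply 12: 0 is terminal -1 (O); from 11 depth 11
O moving scores +1; O passing scores -1

zugzwang(11, O) = False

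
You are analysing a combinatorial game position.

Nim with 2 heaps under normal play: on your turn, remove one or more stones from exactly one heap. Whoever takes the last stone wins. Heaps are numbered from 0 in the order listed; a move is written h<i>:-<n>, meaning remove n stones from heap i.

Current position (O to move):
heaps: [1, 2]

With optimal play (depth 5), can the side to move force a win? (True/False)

O winning at [(1,2)]: True

p1 O@[(1,2)]: h0:-1[(0,2)]-1 h1:-1[(1,1)]+1* h1:-2[(1,0)]-1
p2 X@[(1,1)]: h0:-1[(0,1)]-1* h1:-1[(1,0)]-1
p3 O@[(0,1)]: h1:-1[(0,0)]+1*
p4 X@[(0,0)] terminal -1; root [(1,2)] d5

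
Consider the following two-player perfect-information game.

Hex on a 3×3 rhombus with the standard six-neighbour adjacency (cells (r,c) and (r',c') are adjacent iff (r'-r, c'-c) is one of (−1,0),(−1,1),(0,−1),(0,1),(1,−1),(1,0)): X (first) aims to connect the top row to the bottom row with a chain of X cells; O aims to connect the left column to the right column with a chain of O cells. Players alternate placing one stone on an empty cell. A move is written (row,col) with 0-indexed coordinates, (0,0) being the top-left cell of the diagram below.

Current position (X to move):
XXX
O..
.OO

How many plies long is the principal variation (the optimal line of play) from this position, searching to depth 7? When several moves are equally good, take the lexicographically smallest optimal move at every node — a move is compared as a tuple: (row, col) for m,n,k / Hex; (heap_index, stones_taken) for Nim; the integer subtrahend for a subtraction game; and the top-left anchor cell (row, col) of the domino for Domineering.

PV length from [XXX/O../.OO]: 2 plies

ply 1, X at XXX/O../.OO | (1,1)=-1→XXX/OX./.OO*; (1,2)=-1→XXX/O.X/.OO; (2,0)=-1→XXX/O../XOO
ply 2, O at XXX/OX./.OO | (1,2)=-1→XXX/OXO/.OO; (2,0)=+1→XXX/OX./OOO*
ply 3: XXX/OX./OOO is terminal -1 (X); from XXX/O../.OO depth 7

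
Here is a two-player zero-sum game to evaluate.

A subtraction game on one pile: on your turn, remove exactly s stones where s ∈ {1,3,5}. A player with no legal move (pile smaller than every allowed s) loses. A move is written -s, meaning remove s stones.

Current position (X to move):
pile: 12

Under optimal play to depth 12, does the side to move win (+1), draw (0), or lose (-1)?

ply 1, X at 12 | -1=-1→11*; -3=-1→9; -5=-1→7
ply 2, O at 11 | -1=+1→10*; -3=+1→8; -5=+1→6
ply 3, X at 10 | -1=-1→9*; -3=-1→7; -5=-1→5
ply 4, O at 9 | -1=+1→8*; -3=+1→6; -5=+1→4
ply 5, X at 8 | -1=-1→7*; -3=-1→5; -5=-1→3
ply 6, O at 7 | -1=+1→6*; -3=+1→4; -5=+1→2
ply 7, X at 6 | -1=-1→5*; -3=-1→3; -5=-1→1
ply 8, O at 5 | -1=+1→4*; -3=+1→2; -5=+1→0
ply 9, X at 4 | -1=-1→3*; -3=-1→1
ply 10, O at 3 | -1=+1→2*; -3=+1→0
ply 11, X at 2 | -1=-1→1*
ply 12, O at 1 | -1=+1→0*
ply 13: 0 is terminal -1 (X); from 12 depth 12

value(12, X) = -1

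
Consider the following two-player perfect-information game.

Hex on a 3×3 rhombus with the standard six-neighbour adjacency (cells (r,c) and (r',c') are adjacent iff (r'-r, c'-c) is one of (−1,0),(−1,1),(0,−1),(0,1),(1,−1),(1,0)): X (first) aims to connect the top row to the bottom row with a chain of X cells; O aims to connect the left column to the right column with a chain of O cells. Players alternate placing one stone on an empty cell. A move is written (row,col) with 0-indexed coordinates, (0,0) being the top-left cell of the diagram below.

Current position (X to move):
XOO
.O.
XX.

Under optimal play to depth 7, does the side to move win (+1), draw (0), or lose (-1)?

value(XOO/.O./XX., X) = +1

[XOO/.O./XX.] X move#1: (1,0):+1/XOO/XO./XX.*, (1,2):-1/XOO/.OX/XX., (2,2):-1/XOO/.O./XXX
[XOO/XO./XX.] end (terminal -1, O#2); searched XOO/.O./XX. to 7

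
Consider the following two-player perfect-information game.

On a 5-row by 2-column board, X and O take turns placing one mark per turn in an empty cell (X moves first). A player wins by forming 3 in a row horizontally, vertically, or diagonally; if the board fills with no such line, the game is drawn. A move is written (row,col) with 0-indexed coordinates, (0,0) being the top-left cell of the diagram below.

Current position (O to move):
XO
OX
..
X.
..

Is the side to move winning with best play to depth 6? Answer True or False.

p1 O@[XO/OX/../X./..]: (2,0)[XO/OX/O./X./..]+0* (2,1)[XO/OX/.O/X./..]+0 (3,1)[XO/OX/../XO/..]+0 (4,0)[XO/OX/../X./O.]+0 (4,1)[XO/OX/../X./.O]+0
p2 X@[XO/OX/O./X./..]: (2,1)[XO/OX/OX/X./..]+0* (3,1)[XO/OX/O./XX/..]+0 (4,0)[XO/OX/O./X./X.]+0 (4,1)[XO/OX/O./X./.X]+0
p3 O@[XO/OX/OX/X./..]: (3,1)[XO/OX/OX/XO/..]+0* (4,0)[XO/OX/OX/X./O.]-1 (4,1)[XO/OX/OX/X./.O]-1
p4 X@[XO/OX/OX/XO/..]: (4,0)[XO/OX/OX/XO/X.]+0* (4,1)[XO/OX/OX/XO/.X]+0
p5 O@[XO/OX/OX/XO/X.]: (4,1)[XO/OX/OX/XO/XO]+0*
p6 X@[XO/OX/OX/XO/XO] terminal +0; root [XO/OX/../X./..] d6

O winning at [XO/OX/../X./..]: False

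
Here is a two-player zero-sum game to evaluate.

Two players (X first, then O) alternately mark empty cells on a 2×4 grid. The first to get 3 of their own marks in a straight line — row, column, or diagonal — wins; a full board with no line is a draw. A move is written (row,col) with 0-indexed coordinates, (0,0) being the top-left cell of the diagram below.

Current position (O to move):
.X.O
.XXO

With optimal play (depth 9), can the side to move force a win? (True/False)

[.X.O/.XXO] O move#1: (0,0):-1/OX.O/.XXO, (0,2):-1/.XOO/.XXO, (1,0):+0/.X.O/OXXO*
[.X.O/OXXO] X move#2: (0,0):+0/XX.O/OXXO*, (0,2):+0/.XXO/OXXO
[XX.O/OXXO] O move#3: (0,2):+0/XXOO/OXXO*
[XXOO/OXXO] end (terminal +0, X#4); searched .X.O/.XXO to 9

O winning at [.X.O/.XXO]: False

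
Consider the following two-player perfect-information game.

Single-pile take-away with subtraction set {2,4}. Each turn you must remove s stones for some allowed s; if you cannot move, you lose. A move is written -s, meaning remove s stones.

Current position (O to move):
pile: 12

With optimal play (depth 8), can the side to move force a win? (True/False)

O winning at [12]: False

p1 O@[12]: -2[10]-1* -4[8]-1
p2 X@[10]: -2[8]-1 -4[6]+1*
p3 O@[6]: -2[4]-1* -4[2]-1
p4 X@[4]: -2[2]-1 -4[0]+1*
p5 O@[0] terminal -1; root [12] d8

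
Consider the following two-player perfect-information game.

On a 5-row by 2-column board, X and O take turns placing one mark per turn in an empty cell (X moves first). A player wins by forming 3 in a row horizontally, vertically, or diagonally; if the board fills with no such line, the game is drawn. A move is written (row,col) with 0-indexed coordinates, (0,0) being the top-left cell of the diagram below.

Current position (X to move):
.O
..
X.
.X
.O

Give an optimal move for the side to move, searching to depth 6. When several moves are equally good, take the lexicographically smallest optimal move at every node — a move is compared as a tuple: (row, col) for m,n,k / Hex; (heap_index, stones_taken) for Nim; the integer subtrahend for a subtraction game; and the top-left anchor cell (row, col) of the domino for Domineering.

ply 1, X at .O/../X./.X/.O | (0,0)=+0→XO/../X./.X/.O; (1,0)=+1→.O/X./X./.X/.O*; (1,1)=+1→.O/.X/X./.X/.O; (2,1)=+1→.O/../XX/.X/.O; (3,0)=+1→.O/../X./XX/.O; (4,0)=+0→.O/../X./.X/XO
ply 2, O at .O/X./X./.X/.O | (0,0)=-1→OO/X./X./.X/.O*; (1,1)=-1→.O/XO/X./.X/.O; (2,1)=-1→.O/X./XO/.X/.O; (3,0)=-1→.O/X./X./OX/.O; (4,0)=-1→.O/X./X./.X/OO
ply 3, X at OO/X./X./.X/.O | (1,1)=+1→OO/XX/X./.X/.O*; (2,1)=+1→OO/X./XX/.X/.O; (3,0)=+1→OO/X./X./XX/.O; (4,0)=+0→OO/X./X./.X/XO
ply 4, O at OO/XX/X./.X/.O | (2,1)=-1→OO/XX/XO/.X/.O*; (3,0)=-1→OO/XX/X./OX/.O; (4,0)=-1→OO/XX/X./.X/OO
ply 5, X at OO/XX/XO/.X/.O | (3,0)=+1→OO/XX/XO/XX/.O*; (4,0)=+0→OO/XX/XO/.X/XO
ply 6: OO/XX/XO/XX/.O is terminal -1 (O); from .O/../X./.X/.O depth 6

X's best at [.O/../X./.X/.O]: (1,0)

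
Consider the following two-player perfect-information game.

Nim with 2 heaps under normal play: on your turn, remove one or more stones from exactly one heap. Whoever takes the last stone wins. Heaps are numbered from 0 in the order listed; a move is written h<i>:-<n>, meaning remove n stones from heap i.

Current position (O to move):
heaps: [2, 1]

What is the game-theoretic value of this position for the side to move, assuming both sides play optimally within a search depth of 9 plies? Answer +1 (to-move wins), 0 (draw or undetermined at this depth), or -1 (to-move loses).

[(2,1)] O move#1: h0:-1:+1/(1,1)*, h0:-2:-1/(0,1), h1:-1:-1/(2,0)
[(1,1)] X move#2: h0:-1:-1/(0,1)*, h1:-1:-1/(1,0)
[(0,1)] O move#3: h1:-1:+1/(0,0)*
[(0,0)] end (terminal -1, X#4); searched (2,1) to 9

value((2,1), O) = +1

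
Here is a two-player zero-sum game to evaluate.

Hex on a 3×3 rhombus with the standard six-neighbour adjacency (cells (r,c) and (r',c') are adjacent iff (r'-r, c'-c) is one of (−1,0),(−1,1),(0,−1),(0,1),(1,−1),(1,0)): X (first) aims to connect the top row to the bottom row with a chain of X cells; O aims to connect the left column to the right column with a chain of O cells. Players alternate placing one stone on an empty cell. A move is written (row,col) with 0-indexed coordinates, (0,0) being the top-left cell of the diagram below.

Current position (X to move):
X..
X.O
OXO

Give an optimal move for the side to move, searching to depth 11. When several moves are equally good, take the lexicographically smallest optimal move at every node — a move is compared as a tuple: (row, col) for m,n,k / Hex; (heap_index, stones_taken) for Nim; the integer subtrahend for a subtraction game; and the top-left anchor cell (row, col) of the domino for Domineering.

p1 X@[X../X.O/OXO]: (0,1)[XX./X.O/OXO]-1 (0,2)[X.X/X.O/OXO]-1 (1,1)[X../XXO/OXO]+1*
p2 O@[X../XXO/OXO] terminal -1; root [X../X.O/OXO] d11

X's best at [X../X.O/OXO]: (1,1)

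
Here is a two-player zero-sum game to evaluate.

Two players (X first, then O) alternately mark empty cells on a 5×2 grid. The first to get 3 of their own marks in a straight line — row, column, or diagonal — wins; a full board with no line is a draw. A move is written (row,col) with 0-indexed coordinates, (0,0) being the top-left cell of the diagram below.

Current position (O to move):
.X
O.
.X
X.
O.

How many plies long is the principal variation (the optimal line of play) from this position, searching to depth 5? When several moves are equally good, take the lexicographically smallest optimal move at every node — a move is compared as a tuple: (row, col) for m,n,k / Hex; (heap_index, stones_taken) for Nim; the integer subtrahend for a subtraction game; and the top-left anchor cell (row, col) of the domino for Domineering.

PV length from [.X/O./.X/X./O.]: 5 plies

p1 O@[.X/O./.X/X./O.]: (0,0)[OX/O./.X/X./O.]-1 (1,1)[.X/OO/.X/X./O.]+0* (2,0)[.X/O./OX/X./O.]-1 (3,1)[.X/O./.X/XO/O.]-1 (4,1)[.X/O./.X/X./OO]-1
p2 X@[.X/OO/.X/X./O.]: (0,0)[XX/OO/.X/X./O.]+0* (2,0)[.X/OO/XX/X./O.]+0 (3,1)[.X/OO/.X/XX/O.]+0 (4,1)[.X/OO/.X/X./OX]+0
p3 O@[XX/OO/.X/X./O.]: (2,0)[XX/OO/OX/X./O.]+0* (3,1)[XX/OO/.X/XO/O.]+0 (4,1)[XX/OO/.X/X./OO]+0
p4 X@[XX/OO/OX/X./O.]: (3,1)[XX/OO/OX/XX/O.]+0* (4,1)[XX/OO/OX/X./OX]+0
p5 O@[XX/OO/OX/XX/O.]: (4,1)[XX/OO/OX/XX/OO]+0*
p6 X@[XX/OO/OX/XX/OO] terminal +0; root [.X/O./.X/X./O.] d5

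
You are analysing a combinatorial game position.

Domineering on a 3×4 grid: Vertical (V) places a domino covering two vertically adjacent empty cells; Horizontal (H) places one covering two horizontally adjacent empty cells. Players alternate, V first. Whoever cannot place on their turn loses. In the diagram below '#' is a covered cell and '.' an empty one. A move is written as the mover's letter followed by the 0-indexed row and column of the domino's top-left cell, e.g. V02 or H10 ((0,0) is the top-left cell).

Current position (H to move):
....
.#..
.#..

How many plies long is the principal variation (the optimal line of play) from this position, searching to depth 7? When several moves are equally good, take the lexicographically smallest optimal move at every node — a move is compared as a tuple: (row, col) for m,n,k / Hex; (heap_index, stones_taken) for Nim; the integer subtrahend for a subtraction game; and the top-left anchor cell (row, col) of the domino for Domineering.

PV length from [..../.#../.#..]: 3 plies

[..../.#../.#..] H move#1: H00:-1/##../.#../.#.., H01:-1/.##./.#../.#.., H02:-1/..##/.#../.#.., H12:+1/..../.###/.#..*, H22:-1/..../.#../.###
[..../.###/.#..] V move#2: V00:-1/#.../####/.#..*, V10:-1/..../####/##..
[#.../####/.#..] H move#3: H01:+1/###./####/.#..*, H02:+1/#.##/####/.#.., H22:+1/#.../####/.###
[###./####/.#..] end (terminal -1, V#4); searched ..../.#../.#.. to 7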